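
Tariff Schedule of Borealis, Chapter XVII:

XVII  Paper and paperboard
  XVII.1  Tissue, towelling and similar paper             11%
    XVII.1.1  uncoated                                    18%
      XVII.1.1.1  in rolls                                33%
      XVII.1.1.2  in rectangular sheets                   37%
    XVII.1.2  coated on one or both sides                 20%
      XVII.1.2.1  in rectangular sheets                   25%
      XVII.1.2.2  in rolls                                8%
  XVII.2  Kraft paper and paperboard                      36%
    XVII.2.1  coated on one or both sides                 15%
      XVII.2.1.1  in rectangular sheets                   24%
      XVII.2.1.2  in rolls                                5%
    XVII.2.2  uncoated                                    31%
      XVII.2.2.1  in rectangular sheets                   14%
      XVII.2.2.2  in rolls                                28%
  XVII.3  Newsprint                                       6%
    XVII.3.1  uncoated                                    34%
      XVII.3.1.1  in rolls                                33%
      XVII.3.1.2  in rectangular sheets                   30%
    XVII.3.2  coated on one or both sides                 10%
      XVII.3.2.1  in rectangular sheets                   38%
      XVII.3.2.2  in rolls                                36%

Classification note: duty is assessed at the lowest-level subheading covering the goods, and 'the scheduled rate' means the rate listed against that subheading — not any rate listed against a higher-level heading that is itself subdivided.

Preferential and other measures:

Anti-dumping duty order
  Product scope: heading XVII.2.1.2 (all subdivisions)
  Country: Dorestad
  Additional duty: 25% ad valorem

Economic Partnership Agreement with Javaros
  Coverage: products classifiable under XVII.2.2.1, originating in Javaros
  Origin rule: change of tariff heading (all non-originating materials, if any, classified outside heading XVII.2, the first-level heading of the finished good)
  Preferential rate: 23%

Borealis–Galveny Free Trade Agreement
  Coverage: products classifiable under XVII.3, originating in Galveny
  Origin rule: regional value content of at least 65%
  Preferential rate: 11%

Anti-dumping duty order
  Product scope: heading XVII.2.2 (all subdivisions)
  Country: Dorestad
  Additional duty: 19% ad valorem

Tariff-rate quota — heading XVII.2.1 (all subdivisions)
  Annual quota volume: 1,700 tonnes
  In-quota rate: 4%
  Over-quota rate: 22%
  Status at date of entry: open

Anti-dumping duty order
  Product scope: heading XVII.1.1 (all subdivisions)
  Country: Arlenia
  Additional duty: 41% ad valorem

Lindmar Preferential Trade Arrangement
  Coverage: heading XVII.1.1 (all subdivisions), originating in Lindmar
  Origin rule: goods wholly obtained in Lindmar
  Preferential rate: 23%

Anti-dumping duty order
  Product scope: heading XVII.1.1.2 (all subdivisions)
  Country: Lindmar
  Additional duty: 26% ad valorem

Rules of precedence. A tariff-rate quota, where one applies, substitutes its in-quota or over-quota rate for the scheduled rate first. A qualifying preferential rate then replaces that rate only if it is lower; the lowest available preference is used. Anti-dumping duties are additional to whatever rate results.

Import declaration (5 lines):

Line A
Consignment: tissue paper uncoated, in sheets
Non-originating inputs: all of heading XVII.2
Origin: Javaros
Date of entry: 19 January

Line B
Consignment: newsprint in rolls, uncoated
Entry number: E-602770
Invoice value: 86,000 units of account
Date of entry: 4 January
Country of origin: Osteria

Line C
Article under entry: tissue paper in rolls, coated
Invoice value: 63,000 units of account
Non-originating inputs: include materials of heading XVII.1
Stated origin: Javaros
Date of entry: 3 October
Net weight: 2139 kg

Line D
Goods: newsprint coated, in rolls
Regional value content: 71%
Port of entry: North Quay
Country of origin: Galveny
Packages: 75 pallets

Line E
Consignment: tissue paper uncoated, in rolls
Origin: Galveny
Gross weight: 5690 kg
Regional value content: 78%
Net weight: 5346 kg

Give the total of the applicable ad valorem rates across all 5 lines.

122%

Line A: tissue paper → XVII.1; uncoated → XVII.1.1; in sheets → XVII.1.1.2. Scheduled 37%. Javaros agreement on XVII.2.2.1: XVII.1.1.2 not covered. → 37%.
Line B: newsprint → XVII.3; uncoated → XVII.3.1; in rolls → XVII.3.1.1. Scheduled 33%. No special measure applies. → 33%.
Line C: tissue paper → XVII.1; coated → XVII.1.2; in rolls → XVII.1.2.2. Scheduled 8%. Javaros agreement on XVII.2.2.1: XVII.1.2.2 not covered. → 8%.
Line D: newsprint → XVII.3; coated → XVII.3.2; in rolls → XVII.3.2.2. Scheduled 36%. Galveny agreement on XVII.3: RVC ≥ 65% → 11% available; preferential 11%. → 11%.
Line E: tissue paper → XVII.1; uncoated → XVII.1.1; in rolls → XVII.1.1.1. Scheduled 33%. Galveny agreement on XVII.3: XVII.1.1.1 not covered. → 33%.
Sum: 37% + 33% + 8% + 11% + 33% = 122%.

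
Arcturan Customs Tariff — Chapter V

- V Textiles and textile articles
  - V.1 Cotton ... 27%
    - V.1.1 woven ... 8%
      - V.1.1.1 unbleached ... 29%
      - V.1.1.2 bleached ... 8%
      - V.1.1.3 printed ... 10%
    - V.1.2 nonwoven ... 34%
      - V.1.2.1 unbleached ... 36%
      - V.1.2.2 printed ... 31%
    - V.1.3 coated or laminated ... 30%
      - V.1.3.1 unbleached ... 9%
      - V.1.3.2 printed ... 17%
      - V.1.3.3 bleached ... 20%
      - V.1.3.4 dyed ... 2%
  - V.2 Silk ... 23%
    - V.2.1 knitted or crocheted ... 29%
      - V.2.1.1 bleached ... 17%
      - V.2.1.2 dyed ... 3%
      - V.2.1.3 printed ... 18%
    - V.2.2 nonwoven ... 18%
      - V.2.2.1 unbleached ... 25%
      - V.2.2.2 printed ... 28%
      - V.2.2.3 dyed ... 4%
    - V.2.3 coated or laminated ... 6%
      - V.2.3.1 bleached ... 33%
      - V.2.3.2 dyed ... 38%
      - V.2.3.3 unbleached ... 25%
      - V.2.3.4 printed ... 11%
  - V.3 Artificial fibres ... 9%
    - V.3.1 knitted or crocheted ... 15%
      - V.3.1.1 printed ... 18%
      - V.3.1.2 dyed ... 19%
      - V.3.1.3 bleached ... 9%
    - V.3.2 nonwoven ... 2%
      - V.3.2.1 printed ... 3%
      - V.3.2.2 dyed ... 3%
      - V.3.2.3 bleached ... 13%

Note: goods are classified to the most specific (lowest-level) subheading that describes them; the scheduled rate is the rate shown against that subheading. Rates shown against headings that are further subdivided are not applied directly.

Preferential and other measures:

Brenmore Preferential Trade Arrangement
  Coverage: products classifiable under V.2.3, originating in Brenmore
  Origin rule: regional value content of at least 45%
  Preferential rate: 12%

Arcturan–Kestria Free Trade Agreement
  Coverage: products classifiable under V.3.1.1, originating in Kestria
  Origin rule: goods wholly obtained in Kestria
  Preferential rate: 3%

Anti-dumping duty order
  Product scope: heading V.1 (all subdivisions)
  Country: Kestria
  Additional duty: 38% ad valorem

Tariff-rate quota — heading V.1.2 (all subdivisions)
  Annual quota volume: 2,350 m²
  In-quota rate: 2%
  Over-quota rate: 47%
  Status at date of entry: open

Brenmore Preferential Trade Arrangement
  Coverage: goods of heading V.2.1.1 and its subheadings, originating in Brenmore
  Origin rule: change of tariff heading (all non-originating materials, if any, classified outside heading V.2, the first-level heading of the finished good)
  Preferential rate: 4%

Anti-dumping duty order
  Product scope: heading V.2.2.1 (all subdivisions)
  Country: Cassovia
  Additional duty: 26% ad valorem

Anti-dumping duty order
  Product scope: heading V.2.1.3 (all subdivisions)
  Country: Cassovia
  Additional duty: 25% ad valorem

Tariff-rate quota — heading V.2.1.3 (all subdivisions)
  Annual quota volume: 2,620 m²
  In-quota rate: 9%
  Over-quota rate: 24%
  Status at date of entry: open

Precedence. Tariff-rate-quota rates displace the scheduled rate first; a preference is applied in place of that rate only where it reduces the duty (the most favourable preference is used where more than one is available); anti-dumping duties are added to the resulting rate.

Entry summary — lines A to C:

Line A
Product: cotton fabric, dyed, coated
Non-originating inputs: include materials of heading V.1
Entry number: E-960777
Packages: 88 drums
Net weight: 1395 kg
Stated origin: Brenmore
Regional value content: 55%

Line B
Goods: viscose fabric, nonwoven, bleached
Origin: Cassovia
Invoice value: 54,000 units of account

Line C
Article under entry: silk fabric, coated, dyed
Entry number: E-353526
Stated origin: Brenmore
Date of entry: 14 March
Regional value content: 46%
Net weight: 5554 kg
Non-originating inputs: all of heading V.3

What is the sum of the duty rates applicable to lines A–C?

27%

Line A: cotton → V.1; coated → V.1.3; dyed → V.1.3.4. Scheduled 2%. Brenmore agreement on V.2.3: V.1.3.4 not covered; Brenmore agreement on V.2.1.1: V.1.3.4 not covered. → 2%.
Line B: viscose → V.3; nonwoven → V.3.2; bleached → V.3.2.3. Scheduled 13%. No special measure applies. → 13%.
Line C: silk → V.2; coated → V.2.3; dyed → V.2.3.2. Scheduled 38%. Brenmore agreement on V.2.3: RVC ≥ 45% → 12% available; Brenmore agreement on V.2.1.1: V.2.3.2 not covered; preferential 12%. → 12%.
Sum: 2% + 13% + 12% = 27%.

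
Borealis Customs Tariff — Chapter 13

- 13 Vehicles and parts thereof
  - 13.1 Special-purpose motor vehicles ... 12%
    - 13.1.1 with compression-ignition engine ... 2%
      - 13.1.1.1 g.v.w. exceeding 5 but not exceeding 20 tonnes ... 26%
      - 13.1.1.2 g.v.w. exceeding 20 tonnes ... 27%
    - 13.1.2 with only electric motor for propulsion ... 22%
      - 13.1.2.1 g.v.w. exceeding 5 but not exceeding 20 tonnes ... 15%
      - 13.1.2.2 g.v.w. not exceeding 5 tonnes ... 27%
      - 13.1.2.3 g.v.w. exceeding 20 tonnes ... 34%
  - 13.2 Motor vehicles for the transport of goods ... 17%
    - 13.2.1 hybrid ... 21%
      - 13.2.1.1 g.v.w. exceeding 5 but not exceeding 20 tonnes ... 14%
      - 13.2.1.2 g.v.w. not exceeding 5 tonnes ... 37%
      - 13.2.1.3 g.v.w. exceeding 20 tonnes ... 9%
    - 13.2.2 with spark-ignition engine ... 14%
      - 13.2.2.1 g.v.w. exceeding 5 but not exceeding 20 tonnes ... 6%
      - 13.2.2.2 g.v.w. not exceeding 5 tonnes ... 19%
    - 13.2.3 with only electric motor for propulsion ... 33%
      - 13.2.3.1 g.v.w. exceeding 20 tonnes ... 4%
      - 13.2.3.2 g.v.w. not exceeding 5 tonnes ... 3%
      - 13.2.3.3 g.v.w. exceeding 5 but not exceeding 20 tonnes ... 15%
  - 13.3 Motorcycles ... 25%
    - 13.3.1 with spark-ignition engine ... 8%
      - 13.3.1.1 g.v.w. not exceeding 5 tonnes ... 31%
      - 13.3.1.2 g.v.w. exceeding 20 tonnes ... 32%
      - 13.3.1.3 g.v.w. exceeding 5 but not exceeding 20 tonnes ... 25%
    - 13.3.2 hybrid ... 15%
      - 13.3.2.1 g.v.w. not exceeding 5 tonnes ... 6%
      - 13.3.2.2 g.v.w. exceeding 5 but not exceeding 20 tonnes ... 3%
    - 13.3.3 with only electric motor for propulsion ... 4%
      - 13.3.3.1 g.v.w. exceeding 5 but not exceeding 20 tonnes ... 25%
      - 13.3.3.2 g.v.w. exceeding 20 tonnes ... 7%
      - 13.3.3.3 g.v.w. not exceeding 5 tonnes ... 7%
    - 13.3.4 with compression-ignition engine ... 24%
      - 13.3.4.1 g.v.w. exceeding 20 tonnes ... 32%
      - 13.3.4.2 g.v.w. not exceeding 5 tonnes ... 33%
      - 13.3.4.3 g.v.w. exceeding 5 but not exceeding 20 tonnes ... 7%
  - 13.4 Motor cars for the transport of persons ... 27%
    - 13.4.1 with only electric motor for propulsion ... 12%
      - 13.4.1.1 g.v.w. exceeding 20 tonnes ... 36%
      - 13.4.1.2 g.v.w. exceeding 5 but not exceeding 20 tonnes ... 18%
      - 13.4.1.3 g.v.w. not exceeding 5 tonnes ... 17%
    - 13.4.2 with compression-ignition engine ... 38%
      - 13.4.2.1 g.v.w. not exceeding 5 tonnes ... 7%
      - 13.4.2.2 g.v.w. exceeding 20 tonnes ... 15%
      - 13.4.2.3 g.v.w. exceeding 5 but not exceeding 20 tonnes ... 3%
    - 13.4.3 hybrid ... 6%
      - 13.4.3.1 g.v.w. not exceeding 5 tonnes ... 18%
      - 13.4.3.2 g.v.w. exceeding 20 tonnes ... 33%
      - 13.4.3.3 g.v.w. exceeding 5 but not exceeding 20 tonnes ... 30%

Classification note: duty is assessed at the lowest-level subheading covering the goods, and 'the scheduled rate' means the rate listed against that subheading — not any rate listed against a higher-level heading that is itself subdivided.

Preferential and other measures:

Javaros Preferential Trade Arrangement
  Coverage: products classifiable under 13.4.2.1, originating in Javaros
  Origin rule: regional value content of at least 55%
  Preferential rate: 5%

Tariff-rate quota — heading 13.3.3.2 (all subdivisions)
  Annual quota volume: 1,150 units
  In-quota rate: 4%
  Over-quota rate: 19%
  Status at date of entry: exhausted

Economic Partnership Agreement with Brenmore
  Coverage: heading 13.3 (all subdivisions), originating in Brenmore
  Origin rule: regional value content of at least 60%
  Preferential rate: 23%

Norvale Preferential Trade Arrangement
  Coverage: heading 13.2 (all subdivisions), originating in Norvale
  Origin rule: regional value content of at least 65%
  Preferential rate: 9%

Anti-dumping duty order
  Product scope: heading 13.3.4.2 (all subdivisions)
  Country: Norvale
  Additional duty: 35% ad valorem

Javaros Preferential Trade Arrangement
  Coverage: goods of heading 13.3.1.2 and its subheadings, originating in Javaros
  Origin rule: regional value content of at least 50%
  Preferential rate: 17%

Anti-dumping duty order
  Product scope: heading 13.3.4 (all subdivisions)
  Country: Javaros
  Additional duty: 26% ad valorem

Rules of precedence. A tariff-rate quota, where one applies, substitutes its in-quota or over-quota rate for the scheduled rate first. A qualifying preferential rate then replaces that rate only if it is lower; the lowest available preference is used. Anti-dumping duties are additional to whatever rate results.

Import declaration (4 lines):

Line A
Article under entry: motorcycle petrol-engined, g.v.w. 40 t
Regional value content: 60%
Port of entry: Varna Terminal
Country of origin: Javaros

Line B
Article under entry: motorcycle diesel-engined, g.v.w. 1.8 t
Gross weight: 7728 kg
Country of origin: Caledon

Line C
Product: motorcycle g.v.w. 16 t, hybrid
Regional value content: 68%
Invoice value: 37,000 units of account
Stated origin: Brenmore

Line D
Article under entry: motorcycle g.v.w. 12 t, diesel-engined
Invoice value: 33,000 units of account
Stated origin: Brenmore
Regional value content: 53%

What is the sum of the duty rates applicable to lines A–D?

60%

Line A: motorcycle → 13.3; petrol-engined → 13.3.1; g.v.w. 40 t → 13.3.1.2. Scheduled 32%. Javaros agreement on 13.4.2.1: 13.3.1.2 not covered; Javaros agreement on 13.3.1.2: RVC ≥ 50% → 17% available; preferential 17%. → 17%.
Line B: motorcycle → 13.3; diesel-engined → 13.3.4; g.v.w. 1.8 t → 13.3.4.2. Scheduled 33%. No special measure applies. → 33%.
Line C: motorcycle → 13.3; hybrid → 13.3.2; g.v.w. 16 t → 13.3.2.2. Scheduled 3%. Brenmore agreement on 13.3: RVC ≥ 60% → 23% available; preference 23% not lower than 3% → no reduction. → 3%.
Line D: motorcycle → 13.3; diesel-engined → 13.3.4; g.v.w. 12 t → 13.3.4.3. Scheduled 7%. Brenmore agreement on 13.3: RVC < 60%. → 7%.
Sum: 17% + 33% + 3% + 7% = 60%.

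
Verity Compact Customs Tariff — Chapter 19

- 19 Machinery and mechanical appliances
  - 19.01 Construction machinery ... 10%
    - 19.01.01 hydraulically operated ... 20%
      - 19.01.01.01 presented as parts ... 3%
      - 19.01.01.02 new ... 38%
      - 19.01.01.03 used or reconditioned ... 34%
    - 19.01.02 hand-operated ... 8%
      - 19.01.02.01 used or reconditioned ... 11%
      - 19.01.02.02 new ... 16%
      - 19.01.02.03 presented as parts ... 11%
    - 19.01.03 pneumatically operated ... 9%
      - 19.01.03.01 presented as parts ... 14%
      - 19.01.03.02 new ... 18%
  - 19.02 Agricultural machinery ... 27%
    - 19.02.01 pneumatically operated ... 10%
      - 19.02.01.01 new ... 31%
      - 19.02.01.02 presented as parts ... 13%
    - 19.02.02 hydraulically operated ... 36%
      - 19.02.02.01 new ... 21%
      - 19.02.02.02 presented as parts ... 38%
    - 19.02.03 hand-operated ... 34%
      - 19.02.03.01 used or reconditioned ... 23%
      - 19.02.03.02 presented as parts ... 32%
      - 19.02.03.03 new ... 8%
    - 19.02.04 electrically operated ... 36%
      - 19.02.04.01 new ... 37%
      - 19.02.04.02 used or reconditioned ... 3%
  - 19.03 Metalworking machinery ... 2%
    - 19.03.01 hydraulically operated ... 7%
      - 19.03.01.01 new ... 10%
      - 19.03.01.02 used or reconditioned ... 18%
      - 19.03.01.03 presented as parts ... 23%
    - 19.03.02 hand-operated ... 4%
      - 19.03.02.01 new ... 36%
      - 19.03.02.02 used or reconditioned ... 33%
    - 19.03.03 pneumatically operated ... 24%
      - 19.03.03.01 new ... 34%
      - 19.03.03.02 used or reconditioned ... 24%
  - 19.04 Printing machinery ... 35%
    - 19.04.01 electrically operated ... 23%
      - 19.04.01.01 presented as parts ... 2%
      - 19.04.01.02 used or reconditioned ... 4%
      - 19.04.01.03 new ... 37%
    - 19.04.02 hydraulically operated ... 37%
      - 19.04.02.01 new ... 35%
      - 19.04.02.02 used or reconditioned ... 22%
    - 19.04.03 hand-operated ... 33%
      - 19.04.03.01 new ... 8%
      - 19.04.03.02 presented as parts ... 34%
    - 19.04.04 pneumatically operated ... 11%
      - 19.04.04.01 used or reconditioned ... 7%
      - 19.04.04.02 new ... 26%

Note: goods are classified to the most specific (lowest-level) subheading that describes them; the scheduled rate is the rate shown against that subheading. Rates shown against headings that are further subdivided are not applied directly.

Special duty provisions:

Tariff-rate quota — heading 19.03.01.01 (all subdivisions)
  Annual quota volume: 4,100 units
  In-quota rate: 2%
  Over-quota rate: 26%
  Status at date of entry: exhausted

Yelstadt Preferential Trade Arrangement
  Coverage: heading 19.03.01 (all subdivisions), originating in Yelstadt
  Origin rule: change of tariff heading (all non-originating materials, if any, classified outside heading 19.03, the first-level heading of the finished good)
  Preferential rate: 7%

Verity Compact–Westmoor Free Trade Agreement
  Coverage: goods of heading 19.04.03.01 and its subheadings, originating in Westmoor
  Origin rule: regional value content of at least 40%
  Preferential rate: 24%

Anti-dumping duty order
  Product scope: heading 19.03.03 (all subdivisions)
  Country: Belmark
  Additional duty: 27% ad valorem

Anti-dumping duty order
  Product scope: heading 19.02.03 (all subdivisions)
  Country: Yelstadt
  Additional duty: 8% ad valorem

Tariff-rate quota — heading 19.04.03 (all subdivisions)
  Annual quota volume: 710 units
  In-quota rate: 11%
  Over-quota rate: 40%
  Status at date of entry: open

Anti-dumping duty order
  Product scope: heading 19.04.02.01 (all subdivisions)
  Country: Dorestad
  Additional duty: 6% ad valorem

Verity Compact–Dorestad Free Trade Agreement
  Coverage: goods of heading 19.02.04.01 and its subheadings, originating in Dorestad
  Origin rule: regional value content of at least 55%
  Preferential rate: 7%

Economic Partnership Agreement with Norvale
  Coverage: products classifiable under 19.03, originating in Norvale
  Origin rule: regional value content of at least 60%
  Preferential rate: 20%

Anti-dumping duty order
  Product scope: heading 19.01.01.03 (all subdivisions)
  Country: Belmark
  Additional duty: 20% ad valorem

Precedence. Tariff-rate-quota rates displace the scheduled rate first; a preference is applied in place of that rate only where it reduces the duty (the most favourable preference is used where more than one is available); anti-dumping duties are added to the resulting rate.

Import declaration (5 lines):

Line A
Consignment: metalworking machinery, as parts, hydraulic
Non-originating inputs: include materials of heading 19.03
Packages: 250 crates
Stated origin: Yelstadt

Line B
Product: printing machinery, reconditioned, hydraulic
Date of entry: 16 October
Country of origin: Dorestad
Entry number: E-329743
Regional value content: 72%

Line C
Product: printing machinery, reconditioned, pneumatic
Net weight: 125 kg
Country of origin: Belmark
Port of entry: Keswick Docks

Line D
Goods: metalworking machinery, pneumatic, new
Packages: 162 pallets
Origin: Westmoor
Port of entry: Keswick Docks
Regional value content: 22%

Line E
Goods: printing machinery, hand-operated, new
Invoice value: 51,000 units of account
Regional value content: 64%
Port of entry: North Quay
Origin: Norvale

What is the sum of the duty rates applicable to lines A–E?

97%

Line A: metalworking → 19.03; hydraulic → 19.03.01; as parts → 19.03.01.03. Scheduled 23%. Yelstadt agreement on 19.03.01: CTH not met. → 23%.
Line B: printing → 19.04; hydraulic → 19.04.02; reconditioned → 19.04.02.02. Scheduled 22%. Dorestad agreement on 19.02.04.01: 19.04.02.02 not covered. → 22%.
Line C: printing → 19.04; pneumatic → 19.04.04; reconditioned → 19.04.04.01. Scheduled 7%. No special measure applies. → 7%.
Line D: metalworking → 19.03; pneumatic → 19.03.03; new → 19.03.03.01. Scheduled 34%. Westmoor agreement on 19.04.03.01: 19.03.03.01 not covered. → 34%.
Line E: printing → 19.04; hand-operated → 19.04.03; new → 19.04.03.01. Scheduled 8%. quota on 19.04.03 open → in-quota 11%; Norvale agreement on 19.03: 19.04.03.01 not covered. → 11%.
Sum: 23% + 22% + 7% + 34% + 11% = 97%.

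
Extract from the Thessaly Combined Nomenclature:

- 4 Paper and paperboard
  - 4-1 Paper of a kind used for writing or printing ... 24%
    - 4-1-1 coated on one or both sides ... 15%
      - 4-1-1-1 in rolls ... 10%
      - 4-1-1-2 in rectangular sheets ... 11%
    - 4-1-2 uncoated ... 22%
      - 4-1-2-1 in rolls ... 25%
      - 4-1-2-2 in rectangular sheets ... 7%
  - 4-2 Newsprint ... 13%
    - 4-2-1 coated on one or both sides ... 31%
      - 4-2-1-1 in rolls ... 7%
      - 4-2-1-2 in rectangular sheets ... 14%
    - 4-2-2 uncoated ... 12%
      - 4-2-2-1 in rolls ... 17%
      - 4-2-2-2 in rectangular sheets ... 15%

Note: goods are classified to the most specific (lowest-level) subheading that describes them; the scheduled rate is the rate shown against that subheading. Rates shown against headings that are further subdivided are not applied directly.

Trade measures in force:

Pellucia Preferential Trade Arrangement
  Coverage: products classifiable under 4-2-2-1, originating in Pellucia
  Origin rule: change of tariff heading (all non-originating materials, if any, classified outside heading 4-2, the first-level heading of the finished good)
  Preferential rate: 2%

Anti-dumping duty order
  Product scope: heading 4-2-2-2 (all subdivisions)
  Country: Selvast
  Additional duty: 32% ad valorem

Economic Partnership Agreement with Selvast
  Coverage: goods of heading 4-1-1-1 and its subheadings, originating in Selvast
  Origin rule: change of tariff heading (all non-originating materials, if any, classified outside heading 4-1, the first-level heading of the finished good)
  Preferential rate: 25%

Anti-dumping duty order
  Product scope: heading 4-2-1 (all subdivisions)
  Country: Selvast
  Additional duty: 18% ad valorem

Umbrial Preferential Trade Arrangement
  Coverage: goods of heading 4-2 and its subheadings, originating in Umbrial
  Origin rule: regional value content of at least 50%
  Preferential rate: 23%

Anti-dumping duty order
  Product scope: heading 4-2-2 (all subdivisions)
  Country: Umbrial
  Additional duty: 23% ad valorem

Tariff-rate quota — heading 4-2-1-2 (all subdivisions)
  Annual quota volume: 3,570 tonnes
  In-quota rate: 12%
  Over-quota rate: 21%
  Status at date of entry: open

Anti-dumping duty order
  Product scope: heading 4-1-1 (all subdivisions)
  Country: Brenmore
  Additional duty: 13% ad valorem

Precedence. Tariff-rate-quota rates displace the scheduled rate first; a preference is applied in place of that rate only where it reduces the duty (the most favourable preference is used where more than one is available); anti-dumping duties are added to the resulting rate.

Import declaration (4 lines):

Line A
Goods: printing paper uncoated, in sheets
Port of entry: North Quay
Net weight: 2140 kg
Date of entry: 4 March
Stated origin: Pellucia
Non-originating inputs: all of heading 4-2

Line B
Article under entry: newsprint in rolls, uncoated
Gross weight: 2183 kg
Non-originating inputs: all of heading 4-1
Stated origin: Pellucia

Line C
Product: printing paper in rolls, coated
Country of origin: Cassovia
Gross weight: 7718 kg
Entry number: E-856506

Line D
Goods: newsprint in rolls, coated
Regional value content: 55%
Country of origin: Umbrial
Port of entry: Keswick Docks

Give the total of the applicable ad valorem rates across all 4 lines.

26%

Line A: printing paper → 4-1; uncoated → 4-1-2; in sheets → 4-1-2-2. Scheduled 7%. Pellucia agreement on 4-2-2-1: 4-1-2-2 not covered. → 7%.
Line B: newsprint → 4-2; uncoated → 4-2-2; in rolls → 4-2-2-1. Scheduled 17%. Pellucia agreement on 4-2-2-1: CTH met → 2% available; preferential 2%. → 2%.
Line C: printing paper → 4-1; coated → 4-1-1; in rolls → 4-1-1-1. Scheduled 10%. No special measure applies. → 10%.
Line D: newsprint → 4-2; coated → 4-2-1; in rolls → 4-2-1-1. Scheduled 7%. Umbrial agreement on 4-2: RVC ≥ 50% → 23% available; preference 23% not lower than 7% → no reduction. → 7%.
Sum: 7% + 2% + 10% + 7% = 26%.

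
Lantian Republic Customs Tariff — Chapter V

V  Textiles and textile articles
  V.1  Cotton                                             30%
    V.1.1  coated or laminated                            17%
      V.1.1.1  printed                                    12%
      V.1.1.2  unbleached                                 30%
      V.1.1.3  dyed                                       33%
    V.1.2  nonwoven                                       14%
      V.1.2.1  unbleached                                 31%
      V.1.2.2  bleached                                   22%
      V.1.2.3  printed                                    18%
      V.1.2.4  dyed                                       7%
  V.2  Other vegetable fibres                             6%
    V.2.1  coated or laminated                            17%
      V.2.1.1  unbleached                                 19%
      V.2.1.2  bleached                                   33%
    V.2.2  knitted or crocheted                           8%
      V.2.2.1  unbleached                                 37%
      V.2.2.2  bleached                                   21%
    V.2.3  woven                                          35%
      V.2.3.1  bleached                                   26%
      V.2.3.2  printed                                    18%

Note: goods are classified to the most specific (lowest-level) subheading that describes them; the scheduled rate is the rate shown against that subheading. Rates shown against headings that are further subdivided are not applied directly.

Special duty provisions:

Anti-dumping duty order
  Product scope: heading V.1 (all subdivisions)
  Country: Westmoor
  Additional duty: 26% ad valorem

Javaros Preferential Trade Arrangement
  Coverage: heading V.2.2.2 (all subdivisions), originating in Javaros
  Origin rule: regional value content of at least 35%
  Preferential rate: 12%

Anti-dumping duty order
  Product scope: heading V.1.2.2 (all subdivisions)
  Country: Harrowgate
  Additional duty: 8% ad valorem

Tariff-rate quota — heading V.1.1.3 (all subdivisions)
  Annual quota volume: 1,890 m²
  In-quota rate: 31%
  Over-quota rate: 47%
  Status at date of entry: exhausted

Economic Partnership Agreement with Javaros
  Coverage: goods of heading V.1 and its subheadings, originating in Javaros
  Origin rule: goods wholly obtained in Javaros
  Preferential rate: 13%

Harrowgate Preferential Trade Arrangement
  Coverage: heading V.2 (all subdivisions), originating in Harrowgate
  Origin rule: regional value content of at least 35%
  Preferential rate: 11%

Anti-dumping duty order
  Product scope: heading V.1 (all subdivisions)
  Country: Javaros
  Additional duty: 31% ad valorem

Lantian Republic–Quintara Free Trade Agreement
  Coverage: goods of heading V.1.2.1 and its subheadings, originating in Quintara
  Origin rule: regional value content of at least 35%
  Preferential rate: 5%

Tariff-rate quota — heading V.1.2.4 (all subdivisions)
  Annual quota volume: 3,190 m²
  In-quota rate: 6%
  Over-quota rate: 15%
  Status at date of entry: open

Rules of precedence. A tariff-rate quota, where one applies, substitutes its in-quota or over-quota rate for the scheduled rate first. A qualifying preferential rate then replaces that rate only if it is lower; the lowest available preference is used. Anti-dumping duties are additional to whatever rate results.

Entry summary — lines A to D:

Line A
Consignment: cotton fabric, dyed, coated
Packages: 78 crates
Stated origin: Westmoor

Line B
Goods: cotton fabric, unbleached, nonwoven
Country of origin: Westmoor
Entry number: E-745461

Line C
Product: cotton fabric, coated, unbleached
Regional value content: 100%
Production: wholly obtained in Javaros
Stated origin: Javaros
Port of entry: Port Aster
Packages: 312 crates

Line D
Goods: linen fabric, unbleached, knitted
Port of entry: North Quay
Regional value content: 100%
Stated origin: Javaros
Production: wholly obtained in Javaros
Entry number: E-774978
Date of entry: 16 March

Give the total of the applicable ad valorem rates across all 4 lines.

Line A: cotton → V.1; coated → V.1.1; dyed → V.1.1.3. Scheduled 33%. quota on V.1.1.3 exhausted → over-quota 47%; anti-dumping (Westmoor, V.1): +26%; total 47% + 26% = 73%. → 73%.
Line B: cotton → V.1; nonwoven → V.1.2; unbleached → V.1.2.1. Scheduled 31%. anti-dumping (Westmoor, V.1): +26%; total 31% + 26% = 57%. → 57%.
Line C: cotton → V.1; coated → V.1.1; unbleached → V.1.1.2. Scheduled 30%. Javaros agreement on V.2.2.2: V.1.1.2 not covered; Javaros agreement on V.1: wholly obtained → 13% available; preferential 13%; anti-dumping (Javaros, V.1): +31%; total 13% + 31% = 44%. → 44%.
Line D: linen → V.2; knitted → V.2.2; unbleached → V.2.2.1. Scheduled 37%. Javaros agreement on V.2.2.2: V.2.2.1 not covered; Javaros agreement on V.1: V.2.2.1 not covered. → 37%.
Sum: 73% + 57% + 44% + 37% = 211%.

211%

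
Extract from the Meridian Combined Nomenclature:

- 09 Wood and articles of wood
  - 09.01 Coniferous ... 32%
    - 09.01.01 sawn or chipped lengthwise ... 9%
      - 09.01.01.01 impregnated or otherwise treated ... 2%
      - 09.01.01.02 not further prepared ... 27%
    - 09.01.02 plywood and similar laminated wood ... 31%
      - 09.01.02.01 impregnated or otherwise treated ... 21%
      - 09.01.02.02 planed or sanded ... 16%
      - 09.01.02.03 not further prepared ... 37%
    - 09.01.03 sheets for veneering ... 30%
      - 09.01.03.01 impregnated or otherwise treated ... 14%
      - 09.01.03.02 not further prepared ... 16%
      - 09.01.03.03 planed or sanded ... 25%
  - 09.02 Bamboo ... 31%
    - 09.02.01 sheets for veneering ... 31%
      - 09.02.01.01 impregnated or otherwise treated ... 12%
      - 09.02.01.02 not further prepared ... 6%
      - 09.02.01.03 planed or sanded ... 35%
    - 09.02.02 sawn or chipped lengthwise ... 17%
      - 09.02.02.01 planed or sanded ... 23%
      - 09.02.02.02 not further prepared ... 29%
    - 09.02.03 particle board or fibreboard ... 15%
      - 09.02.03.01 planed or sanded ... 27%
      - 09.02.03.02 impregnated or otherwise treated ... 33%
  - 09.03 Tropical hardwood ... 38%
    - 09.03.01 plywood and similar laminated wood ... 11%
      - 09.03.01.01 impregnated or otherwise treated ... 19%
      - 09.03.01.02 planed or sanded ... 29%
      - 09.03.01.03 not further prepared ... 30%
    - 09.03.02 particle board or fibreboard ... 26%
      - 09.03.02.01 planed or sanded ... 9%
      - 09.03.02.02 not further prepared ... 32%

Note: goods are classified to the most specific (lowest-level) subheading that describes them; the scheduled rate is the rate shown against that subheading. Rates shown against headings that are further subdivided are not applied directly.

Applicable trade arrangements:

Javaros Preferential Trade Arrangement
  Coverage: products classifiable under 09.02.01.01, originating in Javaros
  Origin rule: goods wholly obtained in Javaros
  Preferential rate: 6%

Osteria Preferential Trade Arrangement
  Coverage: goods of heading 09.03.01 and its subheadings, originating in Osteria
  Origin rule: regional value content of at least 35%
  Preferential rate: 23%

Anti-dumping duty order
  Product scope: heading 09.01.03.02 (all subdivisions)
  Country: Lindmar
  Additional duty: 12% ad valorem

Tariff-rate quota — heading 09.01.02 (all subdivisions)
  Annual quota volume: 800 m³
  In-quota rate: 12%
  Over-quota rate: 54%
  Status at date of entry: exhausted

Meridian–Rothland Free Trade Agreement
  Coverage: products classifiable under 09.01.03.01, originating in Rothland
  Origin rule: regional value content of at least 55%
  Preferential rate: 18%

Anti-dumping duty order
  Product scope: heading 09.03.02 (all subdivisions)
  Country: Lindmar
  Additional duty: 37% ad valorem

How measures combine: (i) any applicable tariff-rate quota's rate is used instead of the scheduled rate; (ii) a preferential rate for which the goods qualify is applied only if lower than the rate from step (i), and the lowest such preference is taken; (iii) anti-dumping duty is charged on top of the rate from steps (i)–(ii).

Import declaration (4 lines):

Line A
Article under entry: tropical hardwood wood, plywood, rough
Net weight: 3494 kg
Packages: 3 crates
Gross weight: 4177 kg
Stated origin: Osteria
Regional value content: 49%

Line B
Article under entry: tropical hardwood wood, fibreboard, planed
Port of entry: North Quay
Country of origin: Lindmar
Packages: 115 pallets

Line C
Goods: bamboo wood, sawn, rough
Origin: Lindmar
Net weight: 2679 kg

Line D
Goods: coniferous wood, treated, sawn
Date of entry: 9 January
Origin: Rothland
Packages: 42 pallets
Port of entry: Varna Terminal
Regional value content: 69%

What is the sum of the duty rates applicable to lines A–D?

100%

Line A: tropical hardwood → 09.03; plywood → 09.03.01; rough → 09.03.01.03. Scheduled 30%. Osteria agreement on 09.03.01: RVC ≥ 35% → 23% available; preferential 23%. → 23%.
Line B: tropical hardwood → 09.03; fibreboard → 09.03.02; planed → 09.03.02.01. Scheduled 9%. anti-dumping (Lindmar, 09.03.02): +37%; total 9% + 37% = 46%. → 46%.
Line C: bamboo → 09.02; sawn → 09.02.02; rough → 09.02.02.02. Scheduled 29%. No special measure applies. → 29%.
Line D: coniferous → 09.01; sawn → 09.01.01; treated → 09.01.01.01. Scheduled 2%. Rothland agreement on 09.01.03.01: 09.01.01.01 not covered. → 2%.
Sum: 23% + 46% + 29% + 2% = 100%.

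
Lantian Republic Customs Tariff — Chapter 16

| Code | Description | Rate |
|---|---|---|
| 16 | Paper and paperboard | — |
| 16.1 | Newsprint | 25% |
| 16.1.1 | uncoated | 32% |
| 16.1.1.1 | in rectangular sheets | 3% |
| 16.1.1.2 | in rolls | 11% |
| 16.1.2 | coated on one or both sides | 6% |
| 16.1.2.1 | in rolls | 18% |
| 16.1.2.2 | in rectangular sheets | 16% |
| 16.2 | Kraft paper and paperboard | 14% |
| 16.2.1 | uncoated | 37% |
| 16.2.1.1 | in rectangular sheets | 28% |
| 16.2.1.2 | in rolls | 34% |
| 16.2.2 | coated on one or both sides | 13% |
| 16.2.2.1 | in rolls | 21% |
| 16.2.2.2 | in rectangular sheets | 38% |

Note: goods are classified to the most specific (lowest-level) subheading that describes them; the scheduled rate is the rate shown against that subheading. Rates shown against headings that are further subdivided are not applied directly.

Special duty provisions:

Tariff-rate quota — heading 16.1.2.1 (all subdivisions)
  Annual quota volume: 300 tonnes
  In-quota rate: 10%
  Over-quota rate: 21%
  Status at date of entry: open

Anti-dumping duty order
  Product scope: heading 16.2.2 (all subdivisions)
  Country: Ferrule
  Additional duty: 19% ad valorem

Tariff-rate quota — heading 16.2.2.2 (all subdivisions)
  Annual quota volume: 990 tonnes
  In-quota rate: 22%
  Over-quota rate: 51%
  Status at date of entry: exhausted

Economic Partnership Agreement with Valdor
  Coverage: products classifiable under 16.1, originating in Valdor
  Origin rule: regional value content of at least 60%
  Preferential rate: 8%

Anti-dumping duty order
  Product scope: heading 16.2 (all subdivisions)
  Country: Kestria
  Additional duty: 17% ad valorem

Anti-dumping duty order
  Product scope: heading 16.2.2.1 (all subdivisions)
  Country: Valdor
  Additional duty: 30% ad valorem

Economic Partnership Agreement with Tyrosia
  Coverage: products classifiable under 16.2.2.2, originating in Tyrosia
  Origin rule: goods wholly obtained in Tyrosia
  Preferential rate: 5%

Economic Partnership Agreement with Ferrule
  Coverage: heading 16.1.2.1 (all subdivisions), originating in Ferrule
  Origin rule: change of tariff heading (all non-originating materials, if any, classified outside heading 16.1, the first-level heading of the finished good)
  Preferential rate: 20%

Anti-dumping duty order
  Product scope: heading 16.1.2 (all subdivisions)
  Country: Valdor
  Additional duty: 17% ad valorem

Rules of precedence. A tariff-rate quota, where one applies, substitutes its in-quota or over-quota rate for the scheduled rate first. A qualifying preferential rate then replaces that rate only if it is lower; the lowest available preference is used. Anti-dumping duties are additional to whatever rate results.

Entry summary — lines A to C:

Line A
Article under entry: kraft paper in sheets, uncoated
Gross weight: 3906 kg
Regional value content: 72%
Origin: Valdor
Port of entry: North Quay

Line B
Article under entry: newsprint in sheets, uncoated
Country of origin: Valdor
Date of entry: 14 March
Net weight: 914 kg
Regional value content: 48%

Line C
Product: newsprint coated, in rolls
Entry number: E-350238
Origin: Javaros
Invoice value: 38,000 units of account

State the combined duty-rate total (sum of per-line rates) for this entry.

41%

Line A: kraft paper → 16.2; uncoated → 16.2.1; in sheets → 16.2.1.1. Scheduled 28%. Valdor agreement on 16.1: 16.2.1.1 not covered. → 28%.
Line B: newsprint → 16.1; uncoated → 16.1.1; in sheets → 16.1.1.1. Scheduled 3%. Valdor agreement on 16.1: RVC < 60%. → 3%.
Line C: newsprint → 16.1; coated → 16.1.2; in rolls → 16.1.2.1. Scheduled 18%. quota on 16.1.2.1 open → in-quota 10%. → 10%.
Sum: 28% + 3% + 10% = 41%.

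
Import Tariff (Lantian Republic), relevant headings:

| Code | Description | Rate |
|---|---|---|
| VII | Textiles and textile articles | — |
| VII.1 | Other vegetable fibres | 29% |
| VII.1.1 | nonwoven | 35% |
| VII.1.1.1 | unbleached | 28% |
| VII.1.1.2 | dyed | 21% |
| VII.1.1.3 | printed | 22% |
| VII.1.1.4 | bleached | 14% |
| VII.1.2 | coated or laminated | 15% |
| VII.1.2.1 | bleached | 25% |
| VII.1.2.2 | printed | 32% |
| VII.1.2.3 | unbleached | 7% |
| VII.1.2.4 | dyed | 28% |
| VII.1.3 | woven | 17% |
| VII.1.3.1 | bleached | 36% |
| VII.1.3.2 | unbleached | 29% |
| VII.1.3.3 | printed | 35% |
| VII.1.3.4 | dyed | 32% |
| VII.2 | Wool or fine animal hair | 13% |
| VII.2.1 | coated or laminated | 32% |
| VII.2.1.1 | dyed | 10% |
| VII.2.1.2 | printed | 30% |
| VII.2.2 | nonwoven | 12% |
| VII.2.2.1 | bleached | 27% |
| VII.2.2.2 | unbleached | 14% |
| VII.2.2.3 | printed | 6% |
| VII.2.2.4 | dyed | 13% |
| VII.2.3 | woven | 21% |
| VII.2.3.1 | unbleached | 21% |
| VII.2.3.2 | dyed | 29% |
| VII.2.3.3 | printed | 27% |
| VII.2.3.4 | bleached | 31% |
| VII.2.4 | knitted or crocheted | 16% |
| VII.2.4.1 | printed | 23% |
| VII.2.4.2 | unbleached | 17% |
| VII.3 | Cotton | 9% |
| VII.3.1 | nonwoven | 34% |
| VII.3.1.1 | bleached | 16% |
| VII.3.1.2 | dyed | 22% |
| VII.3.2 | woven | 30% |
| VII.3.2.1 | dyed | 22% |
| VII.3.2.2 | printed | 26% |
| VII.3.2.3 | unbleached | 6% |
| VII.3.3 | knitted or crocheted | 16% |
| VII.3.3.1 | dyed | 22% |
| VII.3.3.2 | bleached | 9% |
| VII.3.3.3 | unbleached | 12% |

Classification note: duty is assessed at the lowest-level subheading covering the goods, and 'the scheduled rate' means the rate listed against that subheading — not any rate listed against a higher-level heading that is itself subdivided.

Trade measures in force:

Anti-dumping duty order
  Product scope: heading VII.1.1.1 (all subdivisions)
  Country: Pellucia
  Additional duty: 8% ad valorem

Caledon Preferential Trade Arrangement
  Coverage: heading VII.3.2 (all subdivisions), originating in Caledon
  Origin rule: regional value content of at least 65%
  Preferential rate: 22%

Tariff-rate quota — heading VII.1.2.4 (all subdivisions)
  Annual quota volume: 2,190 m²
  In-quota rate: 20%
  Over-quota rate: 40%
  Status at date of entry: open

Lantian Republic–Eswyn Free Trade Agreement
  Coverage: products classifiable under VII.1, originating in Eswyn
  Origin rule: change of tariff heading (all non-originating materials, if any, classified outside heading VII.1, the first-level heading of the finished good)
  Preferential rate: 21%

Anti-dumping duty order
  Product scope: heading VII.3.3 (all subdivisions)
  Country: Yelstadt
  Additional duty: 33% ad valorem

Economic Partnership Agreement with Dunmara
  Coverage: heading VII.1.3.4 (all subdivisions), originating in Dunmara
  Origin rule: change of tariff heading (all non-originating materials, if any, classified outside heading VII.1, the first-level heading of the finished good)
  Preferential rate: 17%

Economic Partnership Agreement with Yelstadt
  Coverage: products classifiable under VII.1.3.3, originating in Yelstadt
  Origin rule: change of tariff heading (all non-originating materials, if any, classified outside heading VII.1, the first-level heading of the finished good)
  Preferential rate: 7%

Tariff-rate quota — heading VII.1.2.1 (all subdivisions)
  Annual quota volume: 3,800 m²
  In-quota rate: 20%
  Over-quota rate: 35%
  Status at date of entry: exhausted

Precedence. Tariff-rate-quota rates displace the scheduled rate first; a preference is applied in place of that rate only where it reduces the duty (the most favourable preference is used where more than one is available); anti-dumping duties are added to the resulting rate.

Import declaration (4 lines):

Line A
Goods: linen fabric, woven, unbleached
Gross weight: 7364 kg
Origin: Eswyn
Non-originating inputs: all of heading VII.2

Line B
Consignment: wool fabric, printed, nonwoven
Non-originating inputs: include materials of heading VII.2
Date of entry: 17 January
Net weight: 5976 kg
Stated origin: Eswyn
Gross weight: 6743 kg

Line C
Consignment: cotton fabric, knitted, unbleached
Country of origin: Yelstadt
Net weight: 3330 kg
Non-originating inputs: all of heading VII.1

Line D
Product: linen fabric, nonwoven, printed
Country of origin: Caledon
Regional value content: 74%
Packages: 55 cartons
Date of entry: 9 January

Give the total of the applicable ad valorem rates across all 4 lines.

Line A: linen → VII.1; woven → VII.1.3; unbleached → VII.1.3.2. Scheduled 29%. Eswyn agreement on VII.1: CTH met → 21% available; preferential 21%. → 21%.
Line B: wool → VII.2; nonwoven → VII.2.2; printed → VII.2.2.3. Scheduled 6%. Eswyn agreement on VII.1: VII.2.2.3 not covered. → 6%.
Line C: cotton → VII.3; knitted → VII.3.3; unbleached → VII.3.3.3. Scheduled 12%. Yelstadt agreement on VII.1.3.3: VII.3.3.3 not covered; anti-dumping (Yelstadt, VII.3.3): +33%; total 12% + 33% = 45%. → 45%.
Line D: linen → VII.1; nonwoven → VII.1.1; printed → VII.1.1.3. Scheduled 22%. Caledon agreement on VII.3.2: VII.1.1.3 not covered. → 22%.
Sum: 21% + 6% + 45% + 22% = 94%.

94%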